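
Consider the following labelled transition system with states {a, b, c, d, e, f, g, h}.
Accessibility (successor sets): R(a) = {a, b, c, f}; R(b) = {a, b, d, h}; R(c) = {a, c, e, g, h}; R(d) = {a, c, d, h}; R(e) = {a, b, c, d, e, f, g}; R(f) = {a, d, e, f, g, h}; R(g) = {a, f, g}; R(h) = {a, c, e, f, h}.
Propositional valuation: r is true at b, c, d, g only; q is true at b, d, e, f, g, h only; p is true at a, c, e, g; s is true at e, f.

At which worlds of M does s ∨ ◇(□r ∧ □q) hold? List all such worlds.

Let φ = s ∨ ◇(□r ∧ □q). Evaluate φ at each world:
  a (successors {a, b, c, f}): φ is false.
  b (successors {a, b, d, h}): φ is false.
  c (successors {a, c, e, g, h}): φ is false.
  d (successors {a, c, d, h}): φ is false.
  e (successors {a, b, c, d, e, f, g}): φ is true.
  f (successors {a, d, e, f, g, h}): φ is true.
  g (successors {a, f, g}): φ is false.
  h (successors {a, c, e, f, h}): φ is false.
For instance, at b:
  At b: s is false, ◇(□r ∧ □q) is false, so s ∨ ◇(□r ∧ □q) is false.
    At b: ◇(□r ∧ □q) requires □r ∧ □q at some successor in {a, b, d, h}.
      At a: □r ∧ □q is false.
      At b: □r ∧ □q is false.
      At d: □r ∧ □q is false.
      At h: □r ∧ □q is false.
    So ◇(□r ∧ □q) is false at b.
Satisfying worlds: {e, f}

e, f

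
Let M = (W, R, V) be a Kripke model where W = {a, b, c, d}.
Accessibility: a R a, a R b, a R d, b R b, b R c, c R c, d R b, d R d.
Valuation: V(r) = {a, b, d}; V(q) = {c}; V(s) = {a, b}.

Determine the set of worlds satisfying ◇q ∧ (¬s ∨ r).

b, c

Let φ = ◇q ∧ (¬s ∨ r). Evaluate φ at each world:
  a (successors {a, b, d}): φ is false.
  b (successors {b, c}): φ is true.
  c (successors {c}): φ is true.
  d (successors {b, d}): φ is false.
For instance, at d:
  At d: ◇q is false, ¬s ∨ r is true, so ◇q ∧ (¬s ∨ r) is false.
    At d: ◇q requires q at some successor in {b, d}.
      At b: q is false.
      At d: q is false.
    So ◇q is false at d.
Satisfying worlds: {b, c}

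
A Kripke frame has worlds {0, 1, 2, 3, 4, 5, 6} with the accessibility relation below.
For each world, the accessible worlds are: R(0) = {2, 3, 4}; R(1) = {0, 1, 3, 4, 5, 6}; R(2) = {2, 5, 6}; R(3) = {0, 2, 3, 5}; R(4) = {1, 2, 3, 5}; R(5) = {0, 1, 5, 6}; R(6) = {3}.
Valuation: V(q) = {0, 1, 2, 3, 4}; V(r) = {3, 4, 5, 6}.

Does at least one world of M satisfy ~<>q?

No

Let φ = ~<>q. Evaluate φ at each world:
  0 (successors {2, 3, 4}): φ is false.
  1 (successors {0, 1, 3, 4, 5, 6}): φ is false.
  2 (successors {2, 5, 6}): φ is false.
  3 (successors {0, 2, 3, 5}): φ is false.
  4 (successors {1, 2, 3, 5}): φ is false.
  5 (successors {0, 1, 5, 6}): φ is false.
  6 (successors {3}): φ is false.
For instance, at 1:
  At 1: <>q is true, so ~<>q is false.
    At 1: <>q requires q at some successor in {0, 1, 3, 4, 5, 6}.
      q holds at 0, so <>q is true at 1.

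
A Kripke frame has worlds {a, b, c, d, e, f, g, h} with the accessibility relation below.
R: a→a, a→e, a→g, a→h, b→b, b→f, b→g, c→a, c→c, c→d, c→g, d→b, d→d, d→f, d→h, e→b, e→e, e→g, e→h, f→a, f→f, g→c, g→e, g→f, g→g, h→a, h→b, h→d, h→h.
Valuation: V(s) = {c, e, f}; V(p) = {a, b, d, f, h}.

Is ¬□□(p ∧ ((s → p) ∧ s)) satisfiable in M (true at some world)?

Let φ = ¬□□(p ∧ ((s → p) ∧ s)). Evaluate φ at each world:
  a (successors {a, e, g, h}): φ is true.
  b (successors {b, f, g}): φ is true.
  c (successors {a, c, d, g}): φ is true.
  d (successors {b, d, f, h}): φ is true.
  e (successors {b, e, g, h}): φ is true.
  f (successors {a, f}): φ is true.
  g (successors {c, e, f, g}): φ is true.
  h (successors {a, b, d, h}): φ is true.
Detail at a (witness):
  At a: □□(p ∧ ((s → p) ∧ s)) is false, so ¬□□(p ∧ ((s → p) ∧ s)) is true.
    At a: □□(p ∧ ((s → p) ∧ s)) requires □(p ∧ ((s → p) ∧ s)) at every successor {a, e, g, h}.
      □(p ∧ ((s → p) ∧ s)) fails at a, so □□(p ∧ ((s → p) ∧ s)) is false at a.

Yes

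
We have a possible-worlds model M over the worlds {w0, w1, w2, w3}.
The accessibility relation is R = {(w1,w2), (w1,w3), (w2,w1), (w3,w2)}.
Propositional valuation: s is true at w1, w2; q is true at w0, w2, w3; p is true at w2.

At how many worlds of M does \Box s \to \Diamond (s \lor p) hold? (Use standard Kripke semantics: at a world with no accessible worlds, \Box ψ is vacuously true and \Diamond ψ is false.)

Let φ = \Box s \to \Diamond (s \lor p). Evaluate φ at each world:
  w0 (successors ∅): φ is false.
  w1 (successors {w2, w3}): φ is true.
  w2 (successors {w1}): φ is true.
  w3 (successors {w2}): φ is true.
For instance, at w2:
  At w2: \Box s is true, \Diamond (s \lor p) is true, so \Box s \to \Diamond (s \lor p) is true.
    At w2: \Box s requires s at every successor {w1}.
      At w1: s is true.
    So \Box s is true at w2.
    At w2: \Diamond (s \lor p) requires s \lor p at some successor in {w1}.
      s \lor p holds at w1, so \Diamond (s \lor p) is true at w2.
Satisfying worlds: {w1, w2, w3}

3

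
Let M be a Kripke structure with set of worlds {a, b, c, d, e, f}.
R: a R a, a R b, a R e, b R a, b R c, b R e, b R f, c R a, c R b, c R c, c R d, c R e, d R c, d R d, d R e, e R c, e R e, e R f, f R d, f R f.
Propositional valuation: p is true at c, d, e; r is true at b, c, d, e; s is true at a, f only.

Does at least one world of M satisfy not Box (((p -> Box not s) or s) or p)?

No

Let φ = not Box (((p -> Box not s) or s) or p). Evaluate φ at each world:
  a (successors {a, b, e}): φ is false.
  b (successors {a, c, e, f}): φ is false.
  c (successors {a, b, c, d, e}): φ is false.
  d (successors {c, d, e}): φ is false.
  e (successors {c, e, f}): φ is false.
  f (successors {d, f}): φ is false.
For instance, at a:
  At a: Box (((p -> Box not s) or s) or p) is true, so not Box (((p -> Box not s) or s) or p) is false.
    At a: Box (((p -> Box not s) or s) or p) requires ((p -> Box not s) or s) or p at every successor {a, b, e}.
      At a: ((p -> Box not s) or s) or p is true.
      At b: ((p -> Box not s) or s) or p is true.
      At e: ((p -> Box not s) or s) or p is true.
    So Box (((p -> Box not s) or s) or p) is true at a.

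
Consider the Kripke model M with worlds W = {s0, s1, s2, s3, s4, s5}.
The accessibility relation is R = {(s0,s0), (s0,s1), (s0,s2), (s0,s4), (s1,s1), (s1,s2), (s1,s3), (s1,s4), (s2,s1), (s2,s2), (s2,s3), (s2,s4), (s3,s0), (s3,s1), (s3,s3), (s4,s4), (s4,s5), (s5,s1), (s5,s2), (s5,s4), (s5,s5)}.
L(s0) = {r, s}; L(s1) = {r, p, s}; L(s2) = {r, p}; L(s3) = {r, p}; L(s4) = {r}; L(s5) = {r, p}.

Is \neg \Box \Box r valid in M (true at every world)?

No

Let φ = \neg \Box \Box r. Evaluate φ at each world:
  s0 (successors {s0, s1, s2, s4}): φ is false.
  s1 (successors {s1, s2, s3, s4}): φ is false.
  s2 (successors {s1, s2, s3, s4}): φ is false.
  s3 (successors {s0, s1, s3}): φ is false.
  s4 (successors {s4, s5}): φ is false.
  s5 (successors {s1, s2, s4, s5}): φ is false.
Detail at s0 (counterexample):
  At s0: \Box \Box r is true, so \neg \Box \Box r is false.
    At s0: \Box \Box r requires \Box r at every successor {s0, s1, s2, s4}.
      At s0: \Box r is true.
      At s1: \Box r is true.
      At s2: \Box r is true.
      At s4: \Box r is true.
    So \Box \Box r is true at s0.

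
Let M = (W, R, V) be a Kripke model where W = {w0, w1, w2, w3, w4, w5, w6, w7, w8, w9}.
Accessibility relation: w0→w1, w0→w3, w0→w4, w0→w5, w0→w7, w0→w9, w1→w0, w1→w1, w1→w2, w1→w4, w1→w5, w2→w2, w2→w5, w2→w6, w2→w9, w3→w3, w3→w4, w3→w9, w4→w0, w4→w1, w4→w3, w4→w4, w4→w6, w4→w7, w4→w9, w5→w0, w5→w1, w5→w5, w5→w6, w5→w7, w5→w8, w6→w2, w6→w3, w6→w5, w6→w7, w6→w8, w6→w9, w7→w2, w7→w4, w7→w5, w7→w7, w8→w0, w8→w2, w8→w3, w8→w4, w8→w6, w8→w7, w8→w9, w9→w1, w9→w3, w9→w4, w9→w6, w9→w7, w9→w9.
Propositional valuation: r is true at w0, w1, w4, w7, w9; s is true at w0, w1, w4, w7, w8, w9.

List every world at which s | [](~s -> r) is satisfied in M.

w0, w1, w4, w7, w8, w9

Let φ = s | [](~s -> r). Evaluate φ at each world:
  w0 (successors {w1, w3, w4, w5, w7, w9}): φ is true.
  w1 (successors {w0, w1, w2, w4, w5}): φ is true.
  w2 (successors {w2, w5, w6, w9}): φ is false.
  w3 (successors {w3, w4, w9}): φ is false.
  w4 (successors {w0, w1, w3, w4, w6, w7, w9}): φ is true.
  w5 (successors {w0, w1, w5, w6, w7, w8}): φ is false.
  w6 (successors {w2, w3, w5, w7, w8, w9}): φ is false.
  w7 (successors {w2, w4, w5, w7}): φ is true.
  w8 (successors {w0, w2, w3, w4, w6, w7, w9}): φ is true.
  w9 (successors {w1, w3, w4, w6, w7, w9}): φ is true.
For instance, at w1:
  At w1: s is true, [](~s -> r) is false, so s | [](~s -> r) is true.
    At w1: [](~s -> r) requires ~s -> r at every successor {w0, w1, w2, w4, w5}.
      ~s -> r fails at w2, so [](~s -> r) is false at w1.
Satisfying worlds: {w0, w1, w4, w7, w8, w9}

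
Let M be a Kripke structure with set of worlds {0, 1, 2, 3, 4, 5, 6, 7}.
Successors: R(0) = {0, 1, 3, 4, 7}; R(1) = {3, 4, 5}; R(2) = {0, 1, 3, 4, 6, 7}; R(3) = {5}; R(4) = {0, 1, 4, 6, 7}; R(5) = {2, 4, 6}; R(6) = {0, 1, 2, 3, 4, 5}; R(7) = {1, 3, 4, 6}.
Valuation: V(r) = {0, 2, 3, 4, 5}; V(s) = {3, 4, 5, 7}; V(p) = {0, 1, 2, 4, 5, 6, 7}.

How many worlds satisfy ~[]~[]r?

6

Let φ = ~[]~[]r. Evaluate φ at each world:
  0 (successors {0, 1, 3, 4, 7}): φ is true.
  1 (successors {3, 4, 5}): φ is true.
  2 (successors {0, 1, 3, 4, 6, 7}): φ is true.
  3 (successors {5}): φ is false.
  4 (successors {0, 1, 4, 6, 7}): φ is true.
  5 (successors {2, 4, 6}): φ is false.
  6 (successors {0, 1, 2, 3, 4, 5}): φ is true.
  7 (successors {1, 3, 4, 6}): φ is true.
For instance, at 5:
  At 5: []~[]r is true, so ~[]~[]r is false.
    At 5: []~[]r requires ~[]r at every successor {2, 4, 6}.
      At 2: ~[]r is true.
      At 4: ~[]r is true.
      At 6: ~[]r is true.
    So []~[]r is true at 5.
Satisfying worlds: {0, 1, 2, 4, 6, 7}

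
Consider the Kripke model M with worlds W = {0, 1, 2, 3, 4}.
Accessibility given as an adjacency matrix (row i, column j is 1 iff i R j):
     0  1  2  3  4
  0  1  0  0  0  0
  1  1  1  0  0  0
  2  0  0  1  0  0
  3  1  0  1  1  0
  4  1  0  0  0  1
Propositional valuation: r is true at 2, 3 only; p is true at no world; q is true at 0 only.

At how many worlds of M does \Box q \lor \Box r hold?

Let φ = \Box q \lor \Box r. Evaluate φ at each world:
  0 (successors {0}): φ is true.
  1 (successors {0, 1}): φ is false.
  2 (successors {2}): φ is true.
  3 (successors {0, 2, 3}): φ is false.
  4 (successors {0, 4}): φ is false.
For instance, at 2:
  At 2: \Box q is false, \Box r is true, so \Box q \lor \Box r is true.
    At 2: \Box q requires q at every successor {2}.
      q fails at 2, so \Box q is false at 2.
    At 2: \Box r requires r at every successor {2}.
      At 2: r is true.
    So \Box r is true at 2.
Satisfying worlds: {0, 2}

2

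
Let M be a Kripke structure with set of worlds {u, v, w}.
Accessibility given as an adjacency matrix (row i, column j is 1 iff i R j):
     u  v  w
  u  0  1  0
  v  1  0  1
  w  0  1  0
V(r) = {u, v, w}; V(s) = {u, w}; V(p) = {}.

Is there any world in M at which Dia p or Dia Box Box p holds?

No

Let φ = Dia p or Dia Box Box p. Evaluate φ at each world:
  u (successors {v}): φ is false.
  v (successors {u, w}): φ is false.
  w (successors {v}): φ is false.
For instance, at v:
  At v: Dia p is false, Dia Box Box p is false, so Dia p or Dia Box Box p is false.
    At v: Dia p requires p at some successor in {u, w}.
      At u: p is false.
      At w: p is false.
    So Dia p is false at v.
    At v: Dia Box Box p requires Box Box p at some successor in {u, w}.
      At u: Box Box p is false.
      At w: Box Box p is false.
    So Dia Box Box p is false at v.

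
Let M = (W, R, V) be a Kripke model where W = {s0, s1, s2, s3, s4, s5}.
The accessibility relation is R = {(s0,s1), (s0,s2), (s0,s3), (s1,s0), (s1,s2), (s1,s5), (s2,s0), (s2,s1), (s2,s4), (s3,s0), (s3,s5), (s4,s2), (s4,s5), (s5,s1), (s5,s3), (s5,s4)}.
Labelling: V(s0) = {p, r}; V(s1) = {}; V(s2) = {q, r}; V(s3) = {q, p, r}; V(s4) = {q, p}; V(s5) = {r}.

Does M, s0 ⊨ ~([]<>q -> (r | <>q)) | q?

No

At s0: ~([]<>q -> (r | <>q)) is false, q is false, so ~([]<>q -> (r | <>q)) | q is false.
  At s0: []<>q -> (r | <>q) is true, so ~([]<>q -> (r | <>q)) is false.
    At s0: []<>q is false, r | <>q is true, so []<>q -> (r | <>q) is true.
      At s0: []<>q requires <>q at every successor {s1, s2, s3}.
        <>q fails at s3, so []<>q is false at s0.
      At s0: r is true, <>q is true, so r | <>q is true.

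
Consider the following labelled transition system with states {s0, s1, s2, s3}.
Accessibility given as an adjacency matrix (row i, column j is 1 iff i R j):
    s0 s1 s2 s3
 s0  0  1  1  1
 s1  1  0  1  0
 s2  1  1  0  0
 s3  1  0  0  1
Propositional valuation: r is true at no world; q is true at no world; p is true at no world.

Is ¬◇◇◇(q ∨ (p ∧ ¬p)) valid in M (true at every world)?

Let φ = ¬◇◇◇(q ∨ (p ∧ ¬p)). Evaluate φ at each world:
  s0 (successors {s1, s2, s3}): φ is true.
  s1 (successors {s0, s2}): φ is true.
  s2 (successors {s0, s1}): φ is true.
  s3 (successors {s0, s3}): φ is true.
For instance, at s2:
  At s2: ◇◇◇(q ∨ (p ∧ ¬p)) is false, so ¬◇◇◇(q ∨ (p ∧ ¬p)) is true.
    At s2: ◇◇◇(q ∨ (p ∧ ¬p)) requires ◇◇(q ∨ (p ∧ ¬p)) at some successor in {s0, s1}.
      At s0: ◇◇(q ∨ (p ∧ ¬p)) is false.
      At s1: ◇◇(q ∨ (p ∧ ¬p)) is false.
    So ◇◇◇(q ∨ (p ∧ ¬p)) is false at s2.

Yes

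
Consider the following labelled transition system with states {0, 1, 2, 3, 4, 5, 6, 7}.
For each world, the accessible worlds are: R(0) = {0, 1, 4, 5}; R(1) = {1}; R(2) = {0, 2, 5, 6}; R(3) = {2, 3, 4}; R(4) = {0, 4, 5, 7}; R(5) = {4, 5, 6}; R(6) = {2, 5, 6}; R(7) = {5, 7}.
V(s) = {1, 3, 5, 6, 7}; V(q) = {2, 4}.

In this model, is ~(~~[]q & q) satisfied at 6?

At 6: ~~[]q & q is false, so ~(~~[]q & q) is true.
  At 6: ~~[]q is false, q is false, so ~~[]q & q is false.
    At 6: ~[]q is true, so ~~[]q is false.
      At 6: []q is false, so ~[]q is true.

Yes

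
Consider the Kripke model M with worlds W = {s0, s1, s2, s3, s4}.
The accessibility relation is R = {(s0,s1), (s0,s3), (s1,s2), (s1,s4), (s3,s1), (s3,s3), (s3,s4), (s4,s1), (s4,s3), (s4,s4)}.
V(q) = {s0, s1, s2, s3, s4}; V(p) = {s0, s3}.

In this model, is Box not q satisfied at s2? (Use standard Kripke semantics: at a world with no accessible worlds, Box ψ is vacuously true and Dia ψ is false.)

At s2: no accessible worlds, so Box not q holds vacuously.

Yes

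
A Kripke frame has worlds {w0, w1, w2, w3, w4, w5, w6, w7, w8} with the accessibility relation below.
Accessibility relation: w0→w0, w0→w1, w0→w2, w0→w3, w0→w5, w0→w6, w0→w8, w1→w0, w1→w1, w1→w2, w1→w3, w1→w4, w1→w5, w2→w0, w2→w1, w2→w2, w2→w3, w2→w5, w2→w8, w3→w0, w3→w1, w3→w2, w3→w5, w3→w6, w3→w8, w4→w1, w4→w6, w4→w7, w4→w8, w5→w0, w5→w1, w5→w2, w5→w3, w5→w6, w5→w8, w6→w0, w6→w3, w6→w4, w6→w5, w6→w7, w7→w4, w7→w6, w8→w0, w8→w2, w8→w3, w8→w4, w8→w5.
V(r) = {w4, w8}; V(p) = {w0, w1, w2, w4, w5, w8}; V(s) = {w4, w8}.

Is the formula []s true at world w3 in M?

At w3: []s requires s at every successor {w0, w1, w2, w5, w6, w8}.
  s fails at w0, so []s is false at w3.

No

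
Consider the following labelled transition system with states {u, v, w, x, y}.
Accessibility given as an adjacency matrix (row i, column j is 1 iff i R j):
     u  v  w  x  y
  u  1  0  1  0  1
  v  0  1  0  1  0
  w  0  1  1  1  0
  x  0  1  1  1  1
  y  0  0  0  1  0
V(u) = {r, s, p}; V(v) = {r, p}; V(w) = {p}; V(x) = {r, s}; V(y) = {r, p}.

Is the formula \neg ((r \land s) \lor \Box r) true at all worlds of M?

Recall that \Box ψ holds at a world iff ψ holds at every accessible world, and \Diamond ψ holds iff ψ holds at some accessible world.
Let φ = \neg ((r \land s) \lor \Box r). Evaluate φ at each world:
  u (successors {u, w, y}): φ is false.
  v (successors {v, x}): φ is false.
  w (successors {v, w, x}): φ is true.
  x (successors {v, w, x, y}): φ is false.
  y (successors {x}): φ is false.
Detail at u (counterexample):
  At u: (r \land s) \lor \Box r is true, so \neg ((r \land s) \lor \Box r) is false.
    At u: r \land s is true, \Box r is false, so (r \land s) \lor \Box r is true.
      At u: \Box r requires r at every successor {u, w, y}.
        r fails at w, so \Box r is false at u.

No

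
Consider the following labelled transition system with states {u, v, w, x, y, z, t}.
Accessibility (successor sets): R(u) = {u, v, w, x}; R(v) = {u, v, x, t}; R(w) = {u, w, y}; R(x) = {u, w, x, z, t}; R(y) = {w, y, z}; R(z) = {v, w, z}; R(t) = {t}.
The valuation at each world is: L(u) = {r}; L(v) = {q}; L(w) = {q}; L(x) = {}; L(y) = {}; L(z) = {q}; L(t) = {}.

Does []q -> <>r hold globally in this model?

No

Recall that []ψ holds at a world iff ψ holds at every accessible world, and <>ψ holds iff ψ holds at some accessible world.
Let φ = []q -> <>r. Evaluate φ at each world:
  u (successors {u, v, w, x}): φ is true.
  v (successors {u, v, x, t}): φ is true.
  w (successors {u, w, y}): φ is true.
  x (successors {u, w, x, z, t}): φ is true.
  y (successors {w, y, z}): φ is true.
  z (successors {v, w, z}): φ is false.
  t (successors {t}): φ is true.
Detail at z (counterexample):
  At z: []q is true, <>r is false, so []q -> <>r is false.
    At z: []q requires q at every successor {v, w, z}.
      At v: q is true.
      At w: q is true.
      At z: q is true.
    So []q is true at z.
    At z: <>r requires r at some successor in {v, w, z}.
      At v: r is false.
      At w: r is false.
      At z: r is false.
    So <>r is false at z.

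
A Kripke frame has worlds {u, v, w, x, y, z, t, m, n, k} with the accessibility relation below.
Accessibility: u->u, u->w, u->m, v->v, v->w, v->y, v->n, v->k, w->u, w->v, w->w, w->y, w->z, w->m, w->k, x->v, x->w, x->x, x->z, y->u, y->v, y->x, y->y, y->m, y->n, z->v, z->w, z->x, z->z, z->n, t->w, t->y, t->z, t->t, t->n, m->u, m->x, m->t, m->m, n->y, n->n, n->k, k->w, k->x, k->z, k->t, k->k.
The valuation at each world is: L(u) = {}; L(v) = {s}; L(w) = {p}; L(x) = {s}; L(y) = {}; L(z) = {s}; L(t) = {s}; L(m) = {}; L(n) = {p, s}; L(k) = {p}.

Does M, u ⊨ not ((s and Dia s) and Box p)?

At u: (s and Dia s) and Box p is false, so not ((s and Dia s) and Box p) is true.
  At u: s and Dia s is false, Box p is false, so (s and Dia s) and Box p is false.
    At u: s is false, Dia s is false, so s and Dia s is false.
      At u: Dia s requires s at some successor in {u, w, m}.
        At u: s is false.
        At w: s is false.
        At m: s is false.
      So Dia s is false at u.
    At u: Box p requires p at every successor {u, w, m}.
      p fails at u, so Box p is false at u.

Yes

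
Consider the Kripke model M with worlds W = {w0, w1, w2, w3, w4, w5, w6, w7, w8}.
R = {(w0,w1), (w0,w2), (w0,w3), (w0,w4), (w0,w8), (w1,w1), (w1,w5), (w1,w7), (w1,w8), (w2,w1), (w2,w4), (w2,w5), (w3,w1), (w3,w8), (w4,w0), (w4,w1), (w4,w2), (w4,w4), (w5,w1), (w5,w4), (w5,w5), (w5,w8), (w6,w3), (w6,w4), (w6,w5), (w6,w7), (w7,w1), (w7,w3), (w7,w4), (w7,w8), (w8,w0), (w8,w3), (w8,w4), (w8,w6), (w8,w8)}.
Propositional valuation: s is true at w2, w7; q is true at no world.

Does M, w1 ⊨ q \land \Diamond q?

No

At w1: q is false, \Diamond q is false, so q \land \Diamond q is false.
  At w1: \Diamond q requires q at some successor in {w1, w5, w7, w8}.
    At w1: q is false.
    At w5: q is false.
    At w7: q is false.
    At w8: q is false.
  So \Diamond q is false at w1.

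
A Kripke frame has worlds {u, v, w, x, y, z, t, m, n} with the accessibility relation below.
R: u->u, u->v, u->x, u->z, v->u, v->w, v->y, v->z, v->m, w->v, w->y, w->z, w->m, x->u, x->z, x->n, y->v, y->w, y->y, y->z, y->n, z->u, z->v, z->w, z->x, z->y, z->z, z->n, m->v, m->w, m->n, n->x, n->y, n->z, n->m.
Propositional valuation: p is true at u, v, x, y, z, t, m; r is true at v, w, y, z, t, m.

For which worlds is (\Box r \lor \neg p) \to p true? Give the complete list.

Recall that \Box ψ holds at a world iff ψ holds at every accessible world, and \Diamond ψ holds iff ψ holds at some accessible world.
Let φ = (\Box r \lor \neg p) \to p. Evaluate φ at each world:
  u (successors {u, v, x, z}): φ is true.
  v (successors {u, w, y, z, m}): φ is true.
  w (successors {v, y, z, m}): φ is false.
  x (successors {u, z, n}): φ is true.
  y (successors {v, w, y, z, n}): φ is true.
  z (successors {u, v, w, x, y, z, n}): φ is true.
  t (successors ∅): φ is true.
  m (successors {v, w, n}): φ is true.
  n (successors {x, y, z, m}): φ is false.
For instance, at y:
  At y: \Box r \lor \neg p is false, p is true, so (\Box r \lor \neg p) \to p is true.
    At y: \Box r is false, \neg p is false, so \Box r \lor \neg p is false.
      At y: \Box r requires r at every successor {v, w, y, z, n}.
        r fails at n, so \Box r is false at y.
Satisfying worlds: {u, v, x, y, z, t, m}

u, v, x, y, z, t, m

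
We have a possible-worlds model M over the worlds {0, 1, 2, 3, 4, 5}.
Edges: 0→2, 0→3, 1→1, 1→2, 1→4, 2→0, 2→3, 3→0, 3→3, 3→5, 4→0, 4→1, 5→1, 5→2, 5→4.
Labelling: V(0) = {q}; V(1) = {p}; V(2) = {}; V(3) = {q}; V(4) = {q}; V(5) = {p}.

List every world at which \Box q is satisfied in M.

Let φ = \Box q. Evaluate φ at each world:
  0 (successors {2, 3}): φ is false.
  1 (successors {1, 2, 4}): φ is false.
  2 (successors {0, 3}): φ is true.
  3 (successors {0, 3, 5}): φ is false.
  4 (successors {0, 1}): φ is false.
  5 (successors {1, 2, 4}): φ is false.
For instance, at 0:
  At 0: \Box q requires q at every successor {2, 3}.
    q fails at 2, so \Box q is false at 0.
Satisfying worlds: {2}

2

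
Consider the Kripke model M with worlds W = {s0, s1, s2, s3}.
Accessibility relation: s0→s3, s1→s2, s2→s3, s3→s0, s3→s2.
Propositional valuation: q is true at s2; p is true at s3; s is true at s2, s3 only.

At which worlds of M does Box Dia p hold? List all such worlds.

s1, s3

Let φ = Box Dia p. Evaluate φ at each world:
  s0 (successors {s3}): φ is false.
  s1 (successors {s2}): φ is true.
  s2 (successors {s3}): φ is false.
  s3 (successors {s0, s2}): φ is true.
For instance, at s3:
  At s3: Box Dia p requires Dia p at every successor {s0, s2}.
      At s0: Dia p requires p at some successor in {s3}.
        p holds at s3, so Dia p is true at s0.
      At s2: Dia p requires p at some successor in {s3}.
        p holds at s3, so Dia p is true at s2.
  So Box Dia p is true at s3.
Satisfying worlds: {s1, s3}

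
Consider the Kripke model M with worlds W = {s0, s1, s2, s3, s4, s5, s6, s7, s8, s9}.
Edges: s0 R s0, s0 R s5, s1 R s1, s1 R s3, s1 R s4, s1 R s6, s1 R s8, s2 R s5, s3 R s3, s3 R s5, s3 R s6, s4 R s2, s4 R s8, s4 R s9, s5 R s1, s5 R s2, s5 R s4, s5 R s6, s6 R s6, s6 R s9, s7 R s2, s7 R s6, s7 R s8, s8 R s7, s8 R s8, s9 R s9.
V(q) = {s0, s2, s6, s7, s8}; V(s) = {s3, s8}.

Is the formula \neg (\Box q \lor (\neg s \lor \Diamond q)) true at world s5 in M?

At s5: \Box q \lor (\neg s \lor \Diamond q) is true, so \neg (\Box q \lor (\neg s \lor \Diamond q)) is false.
  At s5: \Box q is false, \neg s \lor \Diamond q is true, so \Box q \lor (\neg s \lor \Diamond q) is true.
    At s5: \Box q requires q at every successor {s1, s2, s4, s6}.
      q fails at s1, so \Box q is false at s5.
    At s5: \neg s is true, \Diamond q is true, so \neg s \lor \Diamond q is true.
      At s5: \Diamond q requires q at some successor in {s1, s2, s4, s6}.
        q holds at s2, so \Diamond q is true at s5.

No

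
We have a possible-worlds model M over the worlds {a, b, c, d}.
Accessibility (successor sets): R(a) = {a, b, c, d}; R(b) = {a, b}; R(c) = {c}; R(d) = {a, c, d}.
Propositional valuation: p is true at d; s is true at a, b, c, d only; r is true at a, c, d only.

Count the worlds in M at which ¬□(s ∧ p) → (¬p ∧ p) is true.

0

Recall that □ψ holds at a world iff ψ holds at every accessible world, and ◇ψ holds iff ψ holds at some accessible world.
Let φ = ¬□(s ∧ p) → (¬p ∧ p). Evaluate φ at each world:
  a (successors {a, b, c, d}): φ is false.
  b (successors {a, b}): φ is false.
  c (successors {c}): φ is false.
  d (successors {a, c, d}): φ is false.
For instance, at c:
  At c: ¬□(s ∧ p) is true, ¬p ∧ p is false, so ¬□(s ∧ p) → (¬p ∧ p) is false.
    At c: □(s ∧ p) is false, so ¬□(s ∧ p) is true.
      At c: □(s ∧ p) requires s ∧ p at every successor {c}.
        s ∧ p fails at c, so □(s ∧ p) is false at c.
Satisfying worlds: none.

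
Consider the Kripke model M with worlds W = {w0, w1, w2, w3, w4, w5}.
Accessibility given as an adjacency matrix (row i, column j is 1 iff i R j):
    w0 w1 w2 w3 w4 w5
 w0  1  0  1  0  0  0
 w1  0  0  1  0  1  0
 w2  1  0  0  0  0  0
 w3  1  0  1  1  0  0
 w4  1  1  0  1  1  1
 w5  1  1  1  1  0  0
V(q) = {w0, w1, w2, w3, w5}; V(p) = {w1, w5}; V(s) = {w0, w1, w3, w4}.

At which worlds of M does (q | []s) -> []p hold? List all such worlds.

w4

Let φ = (q | []s) -> []p. Evaluate φ at each world:
  w0 (successors {w0, w2}): φ is false.
  w1 (successors {w2, w4}): φ is false.
  w2 (successors {w0}): φ is false.
  w3 (successors {w0, w2, w3}): φ is false.
  w4 (successors {w0, w1, w3, w4, w5}): φ is true.
  w5 (successors {w0, w1, w2, w3}): φ is false.
For instance, at w5:
  At w5: q | []s is true, []p is false, so (q | []s) -> []p is false.
    At w5: q is true, []s is false, so q | []s is true.
      At w5: []s requires s at every successor {w0, w1, w2, w3}.
        s fails at w2, so []s is false at w5.
    At w5: []p requires p at every successor {w0, w1, w2, w3}.
      p fails at w0, so []p is false at w5.
Satisfying worlds: {w4}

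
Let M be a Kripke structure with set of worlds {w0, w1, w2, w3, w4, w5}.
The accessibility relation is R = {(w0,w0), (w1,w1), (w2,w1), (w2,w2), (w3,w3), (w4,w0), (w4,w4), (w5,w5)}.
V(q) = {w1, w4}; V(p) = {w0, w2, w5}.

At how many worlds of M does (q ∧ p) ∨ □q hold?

Recall that □ψ holds at a world iff ψ holds at every accessible world, and ◇ψ holds iff ψ holds at some accessible world.
Let φ = (q ∧ p) ∨ □q. Evaluate φ at each world:
  w0 (successors {w0}): φ is false.
  w1 (successors {w1}): φ is true.
  w2 (successors {w1, w2}): φ is false.
  w3 (successors {w3}): φ is false.
  w4 (successors {w0, w4}): φ is false.
  w5 (successors {w5}): φ is false.
For instance, at w5:
  At w5: q ∧ p is false, □q is false, so (q ∧ p) ∨ □q is false.
    At w5: □q requires q at every successor {w5}.
      q fails at w5, so □q is false at w5.
Satisfying worlds: {w1}

1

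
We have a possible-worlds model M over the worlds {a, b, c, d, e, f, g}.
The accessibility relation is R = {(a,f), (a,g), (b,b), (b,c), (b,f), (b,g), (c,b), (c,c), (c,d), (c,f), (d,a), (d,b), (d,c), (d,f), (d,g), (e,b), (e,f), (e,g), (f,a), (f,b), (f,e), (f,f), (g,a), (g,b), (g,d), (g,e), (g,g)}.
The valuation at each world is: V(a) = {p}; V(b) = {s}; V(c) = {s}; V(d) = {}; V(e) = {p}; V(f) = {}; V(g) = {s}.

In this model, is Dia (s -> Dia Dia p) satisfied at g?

At g: Dia (s -> Dia Dia p) requires s -> Dia Dia p at some successor in {a, b, d, e, g}.
  s -> Dia Dia p holds at a, so Dia (s -> Dia Dia p) is true at g.
    At a: s is false, Dia Dia p is true, so s -> Dia Dia p is true.
      At a: Dia Dia p requires Dia p at some successor in {f, g}.
        Dia p holds at f, so Dia Dia p is true at a.

Yes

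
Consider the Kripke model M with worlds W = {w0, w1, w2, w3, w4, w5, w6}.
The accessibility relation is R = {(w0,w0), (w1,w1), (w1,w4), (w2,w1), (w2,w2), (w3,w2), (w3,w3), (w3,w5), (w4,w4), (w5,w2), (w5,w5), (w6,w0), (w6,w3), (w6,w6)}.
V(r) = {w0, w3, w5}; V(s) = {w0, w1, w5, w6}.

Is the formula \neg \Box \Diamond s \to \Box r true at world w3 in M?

Yes

At w3: \neg \Box \Diamond s is false, \Box r is false, so \neg \Box \Diamond s \to \Box r is true.
  At w3: \Box \Diamond s is true, so \neg \Box \Diamond s is false.
    At w3: \Box \Diamond s requires \Diamond s at every successor {w2, w3, w5}.
      At w2: \Diamond s is true.
      At w3: \Diamond s is true.
      At w5: \Diamond s is true.
    So \Box \Diamond s is true at w3.
  At w3: \Box r requires r at every successor {w2, w3, w5}.
    r fails at w2, so \Box r is false at w3.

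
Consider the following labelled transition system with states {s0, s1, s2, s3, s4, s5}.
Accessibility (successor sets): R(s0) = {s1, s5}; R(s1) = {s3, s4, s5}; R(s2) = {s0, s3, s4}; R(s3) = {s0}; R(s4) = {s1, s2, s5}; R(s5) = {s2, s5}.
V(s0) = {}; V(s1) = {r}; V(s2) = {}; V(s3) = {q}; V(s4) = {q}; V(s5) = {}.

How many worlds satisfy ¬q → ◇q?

4

Let φ = ¬q → ◇q. Evaluate φ at each world:
  s0 (successors {s1, s5}): φ is false.
  s1 (successors {s3, s4, s5}): φ is true.
  s2 (successors {s0, s3, s4}): φ is true.
  s3 (successors {s0}): φ is true.
  s4 (successors {s1, s2, s5}): φ is true.
  s5 (successors {s2, s5}): φ is false.
For instance, at s4:
  At s4: ¬q is false, ◇q is false, so ¬q → ◇q is true.
    At s4: ◇q requires q at some successor in {s1, s2, s5}.
      At s1: q is false.
      At s2: q is false.
      At s5: q is false.
    So ◇q is false at s4.
Satisfying worlds: {s1, s2, s3, s4}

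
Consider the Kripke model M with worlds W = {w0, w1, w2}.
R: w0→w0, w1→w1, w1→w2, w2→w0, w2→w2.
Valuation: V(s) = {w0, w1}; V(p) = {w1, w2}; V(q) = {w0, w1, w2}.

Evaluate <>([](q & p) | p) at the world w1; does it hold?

Recall that []ψ holds at a world iff ψ holds at every accessible world, and <>ψ holds iff ψ holds at some accessible world.
At w1: <>([](q & p) | p) requires [](q & p) | p at some successor in {w1, w2}.
  [](q & p) | p holds at w1, so <>([](q & p) | p) is true at w1.
    At w1: [](q & p) is true, p is true, so [](q & p) | p is true.
      At w1: [](q & p) requires q & p at every successor {w1, w2}.
        At w1: q & p is true.
        At w2: q & p is true.
      So [](q & p) is true at w1.

Yes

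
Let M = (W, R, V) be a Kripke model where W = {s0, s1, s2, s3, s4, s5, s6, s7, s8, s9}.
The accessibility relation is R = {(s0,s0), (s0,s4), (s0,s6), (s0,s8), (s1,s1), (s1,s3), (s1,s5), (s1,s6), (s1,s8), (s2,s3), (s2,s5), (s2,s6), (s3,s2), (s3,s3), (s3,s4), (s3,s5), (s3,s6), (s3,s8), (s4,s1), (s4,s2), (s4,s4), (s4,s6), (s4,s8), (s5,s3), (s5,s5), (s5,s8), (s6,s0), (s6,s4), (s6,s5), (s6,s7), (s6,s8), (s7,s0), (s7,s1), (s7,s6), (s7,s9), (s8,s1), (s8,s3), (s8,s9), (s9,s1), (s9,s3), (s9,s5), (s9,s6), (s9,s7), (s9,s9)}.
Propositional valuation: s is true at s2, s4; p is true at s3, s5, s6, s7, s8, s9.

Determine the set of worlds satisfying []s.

Let φ = []s. Evaluate φ at each world:
  s0 (successors {s0, s4, s6, s8}): φ is false.
  s1 (successors {s1, s3, s5, s6, s8}): φ is false.
  s2 (successors {s3, s5, s6}): φ is false.
  s3 (successors {s2, s3, s4, s5, s6, s8}): φ is false.
  s4 (successors {s1, s2, s4, s6, s8}): φ is false.
  s5 (successors {s3, s5, s8}): φ is false.
  s6 (successors {s0, s4, s5, s7, s8}): φ is false.
  s7 (successors {s0, s1, s6, s9}): φ is false.
  s8 (successors {s1, s3, s9}): φ is false.
  s9 (successors {s1, s3, s5, s6, s7, s9}): φ is false.
For instance, at s2:
  At s2: []s requires s at every successor {s3, s5, s6}.
    s fails at s3, so []s is false at s2.
Satisfying worlds: none.

none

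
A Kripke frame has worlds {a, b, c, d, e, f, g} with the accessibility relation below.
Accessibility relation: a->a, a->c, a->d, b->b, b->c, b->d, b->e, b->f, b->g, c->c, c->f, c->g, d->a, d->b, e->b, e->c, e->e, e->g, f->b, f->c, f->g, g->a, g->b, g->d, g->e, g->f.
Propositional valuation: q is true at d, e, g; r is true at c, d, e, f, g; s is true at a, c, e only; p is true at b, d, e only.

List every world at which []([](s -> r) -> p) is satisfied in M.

Let φ = []([](s -> r) -> p). Evaluate φ at each world:
  a (successors {a, c, d}): φ is false.
  b (successors {b, c, d, e, f, g}): φ is false.
  c (successors {c, f, g}): φ is false.
  d (successors {a, b}): φ is true.
  e (successors {b, c, e, g}): φ is false.
  f (successors {b, c, g}): φ is false.
  g (successors {a, b, d, e, f}): φ is false.
For instance, at b:
  At b: []([](s -> r) -> p) requires [](s -> r) -> p at every successor {b, c, d, e, f, g}.
    [](s -> r) -> p fails at c, so []([](s -> r) -> p) is false at b.
      At c: [](s -> r) is true, p is false, so [](s -> r) -> p is false.
Satisfying worlds: {d}

d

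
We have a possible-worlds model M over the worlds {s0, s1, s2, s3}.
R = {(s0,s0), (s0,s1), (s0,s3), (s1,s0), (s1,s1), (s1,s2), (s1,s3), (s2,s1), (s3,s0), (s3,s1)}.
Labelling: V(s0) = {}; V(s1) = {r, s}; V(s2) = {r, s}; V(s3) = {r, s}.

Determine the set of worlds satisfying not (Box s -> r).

Recall that Box ψ holds at a world iff ψ holds at every accessible world, and Dia ψ holds iff ψ holds at some accessible world.
Let φ = not (Box s -> r). Evaluate φ at each world:
  s0 (successors {s0, s1, s3}): φ is false.
  s1 (successors {s0, s1, s2, s3}): φ is false.
  s2 (successors {s1}): φ is false.
  s3 (successors {s0, s1}): φ is false.
For instance, at s1:
  At s1: Box s -> r is true, so not (Box s -> r) is false.
    At s1: Box s is false, r is true, so Box s -> r is true.
      At s1: Box s requires s at every successor {s0, s1, s2, s3}.
        s fails at s0, so Box s is false at s1.
Satisfying worlds: none.

none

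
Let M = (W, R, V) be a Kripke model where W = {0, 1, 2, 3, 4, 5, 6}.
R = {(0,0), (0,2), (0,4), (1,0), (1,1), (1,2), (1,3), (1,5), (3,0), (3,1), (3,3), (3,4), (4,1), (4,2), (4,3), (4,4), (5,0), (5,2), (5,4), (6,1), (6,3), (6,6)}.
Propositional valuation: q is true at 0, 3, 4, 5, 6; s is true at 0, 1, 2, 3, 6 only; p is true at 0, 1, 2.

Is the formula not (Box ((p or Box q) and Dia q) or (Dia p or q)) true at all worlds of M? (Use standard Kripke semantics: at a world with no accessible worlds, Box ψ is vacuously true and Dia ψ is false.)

Recall that Box ψ holds at a world iff ψ holds at every accessible world, and Dia ψ holds iff ψ holds at some accessible world.
Let φ = not (Box ((p or Box q) and Dia q) or (Dia p or q)). Evaluate φ at each world:
  0 (successors {0, 2, 4}): φ is false.
  1 (successors {0, 1, 2, 3, 5}): φ is false.
  2 (successors ∅): φ is false.
  3 (successors {0, 1, 3, 4}): φ is false.
  4 (successors {1, 2, 3, 4}): φ is false.
  5 (successors {0, 2, 4}): φ is false.
  6 (successors {1, 3, 6}): φ is false.
Detail at 0 (counterexample):
  At 0: Box ((p or Box q) and Dia q) or (Dia p or q) is true, so not (Box ((p or Box q) and Dia q) or (Dia p or q)) is false.
    At 0: Box ((p or Box q) and Dia q) is false, Dia p or q is true, so Box ((p or Box q) and Dia q) or (Dia p or q) is true.
      At 0: Box ((p or Box q) and Dia q) requires (p or Box q) and Dia q at every successor {0, 2, 4}.
        (p or Box q) and Dia q fails at 2, so Box ((p or Box q) and Dia q) is false at 0.
      At 0: Dia p is true, q is true, so Dia p or q is true.

No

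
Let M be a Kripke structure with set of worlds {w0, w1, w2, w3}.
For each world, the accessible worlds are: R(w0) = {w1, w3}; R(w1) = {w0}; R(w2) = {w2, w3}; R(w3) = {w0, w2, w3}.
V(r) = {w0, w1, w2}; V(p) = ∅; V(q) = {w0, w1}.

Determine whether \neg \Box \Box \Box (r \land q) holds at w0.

Yes

At w0: \Box \Box \Box (r \land q) is false, so \neg \Box \Box \Box (r \land q) is true.
  At w0: \Box \Box \Box (r \land q) requires \Box \Box (r \land q) at every successor {w1, w3}.
    \Box \Box (r \land q) fails at w1, so \Box \Box \Box (r \land q) is false at w0.
      At w1: \Box \Box (r \land q) requires \Box (r \land q) at every successor {w0}.
        \Box (r \land q) fails at w0, so \Box \Box (r \land q) is false at w1.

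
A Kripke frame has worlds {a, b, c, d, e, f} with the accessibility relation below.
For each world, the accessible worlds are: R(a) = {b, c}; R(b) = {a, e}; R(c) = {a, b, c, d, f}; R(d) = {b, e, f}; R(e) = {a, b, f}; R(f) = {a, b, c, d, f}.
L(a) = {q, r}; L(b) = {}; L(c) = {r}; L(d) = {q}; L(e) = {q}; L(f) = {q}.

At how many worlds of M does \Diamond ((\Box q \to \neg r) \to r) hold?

Let φ = \Diamond ((\Box q \to \neg r) \to r). Evaluate φ at each world:
  a (successors {b, c}): φ is true.
  b (successors {a, e}): φ is true.
  c (successors {a, b, c, d, f}): φ is true.
  d (successors {b, e, f}): φ is false.
  e (successors {a, b, f}): φ is true.
  f (successors {a, b, c, d, f}): φ is true.
For instance, at b:
  At b: \Diamond ((\Box q \to \neg r) \to r) requires (\Box q \to \neg r) \to r at some successor in {a, e}.
    (\Box q \to \neg r) \to r holds at a, so \Diamond ((\Box q \to \neg r) \to r) is true at b.
      At a: \Box q \to \neg r is true, r is true, so (\Box q \to \neg r) \to r is true.
Satisfying worlds: {a, b, c, e, f}

5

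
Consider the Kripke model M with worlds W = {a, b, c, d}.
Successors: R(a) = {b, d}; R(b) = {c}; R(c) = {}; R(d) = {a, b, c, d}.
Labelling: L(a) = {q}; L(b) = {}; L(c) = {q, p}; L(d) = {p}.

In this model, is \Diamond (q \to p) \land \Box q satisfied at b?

At b: \Diamond (q \to p) is true, \Box q is true, so \Diamond (q \to p) \land \Box q is true.
  At b: \Diamond (q \to p) requires q \to p at some successor in {c}.
    q \to p holds at c, so \Diamond (q \to p) is true at b.
  At b: \Box q requires q at every successor {c}.
    At c: q is true.
  So \Box q is true at b.

Yes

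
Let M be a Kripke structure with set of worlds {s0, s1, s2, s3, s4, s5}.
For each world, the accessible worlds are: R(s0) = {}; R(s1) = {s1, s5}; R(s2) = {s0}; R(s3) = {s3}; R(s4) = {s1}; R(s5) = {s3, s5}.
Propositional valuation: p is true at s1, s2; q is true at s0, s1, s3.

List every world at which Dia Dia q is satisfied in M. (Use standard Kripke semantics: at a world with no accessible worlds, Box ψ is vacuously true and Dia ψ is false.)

Recall that Dia ψ holds at a world iff ψ holds at some accessible world.
Let φ = Dia Dia q. Evaluate φ at each world:
  s0 (successors ∅): φ is false.
  s1 (successors {s1, s5}): φ is true.
  s2 (successors {s0}): φ is false.
  s3 (successors {s3}): φ is true.
  s4 (successors {s1}): φ is true.
  s5 (successors {s3, s5}): φ is true.
For instance, at s1:
  At s1: Dia Dia q requires Dia q at some successor in {s1, s5}.
    Dia q holds at s1, so Dia Dia q is true at s1.
      At s1: Dia q requires q at some successor in {s1, s5}.
        q holds at s1, so Dia q is true at s1.
Satisfying worlds: {s1, s3, s4, s5}

s1, s3, s4, s5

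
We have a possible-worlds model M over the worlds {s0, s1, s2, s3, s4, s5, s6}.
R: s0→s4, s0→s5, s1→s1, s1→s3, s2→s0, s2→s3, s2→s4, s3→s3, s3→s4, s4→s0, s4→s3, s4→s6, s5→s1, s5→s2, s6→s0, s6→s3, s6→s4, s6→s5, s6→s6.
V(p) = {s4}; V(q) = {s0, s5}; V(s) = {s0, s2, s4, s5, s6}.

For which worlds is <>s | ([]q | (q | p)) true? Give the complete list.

Let φ = <>s | ([]q | (q | p)). Evaluate φ at each world:
  s0 (successors {s4, s5}): φ is true.
  s1 (successors {s1, s3}): φ is false.
  s2 (successors {s0, s3, s4}): φ is true.
  s3 (successors {s3, s4}): φ is true.
  s4 (successors {s0, s3, s6}): φ is true.
  s5 (successors {s1, s2}): φ is true.
  s6 (successors {s0, s3, s4, s5, s6}): φ is true.
For instance, at s5:
  At s5: <>s is true, []q | (q | p) is true, so <>s | ([]q | (q | p)) is true.
    At s5: <>s requires s at some successor in {s1, s2}.
      s holds at s2, so <>s is true at s5.
    At s5: []q is false, q | p is true, so []q | (q | p) is true.
      At s5: []q requires q at every successor {s1, s2}.
        q fails at s1, so []q is false at s5.
Satisfying worlds: {s0, s2, s3, s4, s5, s6}

s0, s2, s3, s4, s5, s6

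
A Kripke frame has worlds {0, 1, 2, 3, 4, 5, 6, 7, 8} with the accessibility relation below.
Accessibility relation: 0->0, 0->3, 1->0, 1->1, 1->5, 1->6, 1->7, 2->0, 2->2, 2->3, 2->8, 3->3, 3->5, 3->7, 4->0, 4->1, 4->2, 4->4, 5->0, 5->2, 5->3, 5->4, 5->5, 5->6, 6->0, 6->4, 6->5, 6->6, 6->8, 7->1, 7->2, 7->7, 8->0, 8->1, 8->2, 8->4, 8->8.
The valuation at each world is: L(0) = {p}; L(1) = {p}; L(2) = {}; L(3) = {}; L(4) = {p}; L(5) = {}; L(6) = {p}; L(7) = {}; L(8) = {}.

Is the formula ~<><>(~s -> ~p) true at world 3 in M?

At 3: <><>(~s -> ~p) is true, so ~<><>(~s -> ~p) is false.
  At 3: <><>(~s -> ~p) requires <>(~s -> ~p) at some successor in {3, 5, 7}.
    <>(~s -> ~p) holds at 3, so <><>(~s -> ~p) is true at 3.
      At 3: <>(~s -> ~p) requires ~s -> ~p at some successor in {3, 5, 7}.
        ~s -> ~p holds at 3, so <>(~s -> ~p) is true at 3.

No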